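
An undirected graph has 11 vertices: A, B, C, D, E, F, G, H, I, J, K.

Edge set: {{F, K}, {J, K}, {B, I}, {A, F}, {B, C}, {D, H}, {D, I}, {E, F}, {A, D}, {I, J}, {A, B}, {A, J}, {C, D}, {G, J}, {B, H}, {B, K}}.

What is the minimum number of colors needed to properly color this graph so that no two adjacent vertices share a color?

A and B are adjacent, so at least 2 colors are needed.
One proper 2-coloring: A=blue, B=red, C=blue, D=red, E=blue, F=red, G=blue, H=blue, I=blue, J=red, K=blue. No two adjacent vertices share a color.

2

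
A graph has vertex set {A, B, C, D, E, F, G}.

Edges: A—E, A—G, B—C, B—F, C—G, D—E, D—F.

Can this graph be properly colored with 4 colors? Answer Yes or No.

The chromatic number is 3. The cycle F-B-C-G-A-E-D-F has odd length 7, so it cannot be 2-colored; at least 3 colors are needed.
3 colors suffice: color 1 → {B, E, G}; color 2 → {A, C, D}; color 3 → {F}.
Since 4 ≥ 3, a proper 4-coloring certainly exists.

Yes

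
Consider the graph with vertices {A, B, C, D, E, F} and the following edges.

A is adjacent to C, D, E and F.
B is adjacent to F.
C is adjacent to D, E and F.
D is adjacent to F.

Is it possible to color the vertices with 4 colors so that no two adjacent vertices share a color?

Yes

The chromatic number is 4. A, C, D, F are pairwise adjacent (a clique of size 4), so at least 4 colors are needed.
4 colors suffice: A=green, B=red, C=red, D=yellow, E=blue, F=blue.
That is already a proper 4-coloring.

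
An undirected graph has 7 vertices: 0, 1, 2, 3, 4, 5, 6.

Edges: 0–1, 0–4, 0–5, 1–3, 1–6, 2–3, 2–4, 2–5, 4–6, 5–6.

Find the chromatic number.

The cycle 2-3-1-6-4-2 has odd length 5, so it cannot be 2-colored; at least 3 colors are needed.
One proper 3-coloring: 0=b, 1=a, 2=b, 3=c, 4=a, 5=a, 6=b. Every edge joins two different colors.

3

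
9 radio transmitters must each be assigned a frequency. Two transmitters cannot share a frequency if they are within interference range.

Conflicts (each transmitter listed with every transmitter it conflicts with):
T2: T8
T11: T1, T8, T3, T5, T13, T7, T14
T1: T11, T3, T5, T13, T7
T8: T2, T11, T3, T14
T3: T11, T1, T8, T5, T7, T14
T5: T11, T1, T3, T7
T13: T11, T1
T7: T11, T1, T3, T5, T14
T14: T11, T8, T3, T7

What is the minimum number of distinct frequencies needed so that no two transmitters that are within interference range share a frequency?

5

T11, T1, T3, T5, T7 pairwise conflict, so at least 5 frequencies are needed.
Using 5 frequencies: T2=1, T11=1, T1=4, T8=3, T3=2, T5=5, T13=2, T7=3, T14=4. Each listed conflict is separated.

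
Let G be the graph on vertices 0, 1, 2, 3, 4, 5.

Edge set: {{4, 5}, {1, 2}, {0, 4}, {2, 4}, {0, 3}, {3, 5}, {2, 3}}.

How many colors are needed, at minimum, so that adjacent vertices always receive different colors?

2

0 and 4 are adjacent, so at least 2 colors are needed.
A valid assignment using 2 colors: 0=blue, 1=red, 2=blue, 3=red, 4=red, 5=blue. Every edge joins two different colors.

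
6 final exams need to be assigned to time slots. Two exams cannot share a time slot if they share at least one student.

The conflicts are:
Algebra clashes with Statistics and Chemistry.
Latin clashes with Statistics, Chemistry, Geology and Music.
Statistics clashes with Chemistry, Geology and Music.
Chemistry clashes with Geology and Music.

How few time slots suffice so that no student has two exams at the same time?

Latin, Statistics, Chemistry, Geology pairwise conflict, so at least 4 time slots are needed.
A valid assignment using 4 time slots: Algebra=3, Latin=3, Statistics=2, Chemistry=1, Geology=4, Music=4. Every pair that conflicts lands in different time slots.

4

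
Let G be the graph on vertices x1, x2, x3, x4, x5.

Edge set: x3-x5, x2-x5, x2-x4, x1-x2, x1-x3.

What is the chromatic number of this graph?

x3 and x5 are adjacent, so at least 2 colors are needed.
2 colors suffice: x1=2, x2=1, x3=1, x4=2, x5=2. No two adjacent vertices share a color.

2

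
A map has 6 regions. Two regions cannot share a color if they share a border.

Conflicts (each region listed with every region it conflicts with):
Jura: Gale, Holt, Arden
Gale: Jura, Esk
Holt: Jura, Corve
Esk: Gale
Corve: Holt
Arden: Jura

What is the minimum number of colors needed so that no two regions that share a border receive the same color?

Gale and Esk conflict, so at least 2 colors are needed.
A valid assignment using 2 colors: Jura=1, Gale=2, Holt=2, Esk=1, Corve=1, Arden=2. No two conflicting regions share a color.

2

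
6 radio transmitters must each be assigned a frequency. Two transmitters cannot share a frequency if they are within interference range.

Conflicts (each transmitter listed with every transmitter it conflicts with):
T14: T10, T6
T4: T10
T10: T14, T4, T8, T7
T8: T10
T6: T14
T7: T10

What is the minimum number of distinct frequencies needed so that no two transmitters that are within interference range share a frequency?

2

T14 and T10 conflict, so at least 2 frequencies are needed.
2 frequencies suffice: frequency 1 → {T10, T6}; frequency 2 → {T14, T4, T8, T7}. No two conflicting transmitters share a frequency.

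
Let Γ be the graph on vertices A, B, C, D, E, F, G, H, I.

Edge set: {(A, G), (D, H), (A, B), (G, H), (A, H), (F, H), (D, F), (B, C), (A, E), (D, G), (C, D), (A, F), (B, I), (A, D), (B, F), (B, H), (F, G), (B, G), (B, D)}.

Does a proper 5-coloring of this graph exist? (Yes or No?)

No

A, B, D, F, G, H are mutually adjacent (a clique of size 6), so at least 6 colors are needed.
So 5 colors are not enough.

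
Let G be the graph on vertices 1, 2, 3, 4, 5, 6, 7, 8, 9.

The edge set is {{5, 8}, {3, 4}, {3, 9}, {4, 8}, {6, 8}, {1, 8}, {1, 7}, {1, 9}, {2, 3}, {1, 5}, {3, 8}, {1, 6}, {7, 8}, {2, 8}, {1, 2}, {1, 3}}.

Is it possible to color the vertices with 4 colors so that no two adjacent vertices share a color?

Yes

The chromatic number is 4. 1, 2, 3, 8 are pairwise adjacent (a clique of size 4), so at least 4 colors are needed.
4 colors suffice: color a → {8, 9}; color b → {1, 4}; color c → {3, 5, 6, 7}; color d → {2}.
That is already a proper 4-coloring.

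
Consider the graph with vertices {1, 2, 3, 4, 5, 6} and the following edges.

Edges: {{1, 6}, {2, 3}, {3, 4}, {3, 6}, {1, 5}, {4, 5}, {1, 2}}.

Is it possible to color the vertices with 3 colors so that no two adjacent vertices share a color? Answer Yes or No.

The chromatic number is 3. The cycle 4-3-2-1-5-4 has odd length 5, so it cannot be 2-colored; at least 3 colors are needed.
One proper 3-coloring: 1=red, 2=blue, 3=red, 4=green, 5=blue, 6=blue.
That is already a proper 3-coloring.

Yes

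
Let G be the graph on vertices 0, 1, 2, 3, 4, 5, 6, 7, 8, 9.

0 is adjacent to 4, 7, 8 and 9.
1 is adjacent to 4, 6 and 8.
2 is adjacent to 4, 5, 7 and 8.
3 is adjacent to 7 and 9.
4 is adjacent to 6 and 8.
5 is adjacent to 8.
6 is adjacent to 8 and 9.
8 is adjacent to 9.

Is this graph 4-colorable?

Yes

The chromatic number is 4. 1, 4, 6, 8 form a clique, so at least 4 colors are needed.
One proper 4-coloring: 0=green, 1=yellow, 2=green, 3=green, 4=blue, 5=blue, 6=green, 7=red, 8=red, 9=blue.
That is already a proper 4-coloring.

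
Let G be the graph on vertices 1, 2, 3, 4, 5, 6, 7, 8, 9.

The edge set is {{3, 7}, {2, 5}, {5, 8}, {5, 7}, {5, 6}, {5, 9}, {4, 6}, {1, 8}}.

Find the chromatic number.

2

5 and 6 are adjacent, so at least 2 colors are needed.
A valid assignment using 2 colors: 1=a, 2=b, 3=a, 4=a, 5=a, 6=b, 7=b, 8=b, 9=b. Every edge joins two different colors.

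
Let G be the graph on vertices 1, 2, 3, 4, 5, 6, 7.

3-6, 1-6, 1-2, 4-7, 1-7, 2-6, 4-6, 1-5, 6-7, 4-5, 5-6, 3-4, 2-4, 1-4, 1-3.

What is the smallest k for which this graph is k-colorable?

1, 3, 4, 6 are pairwise adjacent (a clique of size 4), so at least 4 colors are needed.
One proper 4-coloring: 1=blue, 2=yellow, 3=yellow, 4=red, 5=yellow, 6=green, 7=yellow. Every edge joins two different colors.

4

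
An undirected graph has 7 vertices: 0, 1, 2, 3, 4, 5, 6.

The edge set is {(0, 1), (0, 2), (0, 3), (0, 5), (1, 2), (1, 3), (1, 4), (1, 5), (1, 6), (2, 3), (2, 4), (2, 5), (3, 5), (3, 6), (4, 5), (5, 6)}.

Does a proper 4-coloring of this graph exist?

No

0, 1, 2, 3, 5 form a clique, so at least 5 colors are needed.
So 4 colors are not enough.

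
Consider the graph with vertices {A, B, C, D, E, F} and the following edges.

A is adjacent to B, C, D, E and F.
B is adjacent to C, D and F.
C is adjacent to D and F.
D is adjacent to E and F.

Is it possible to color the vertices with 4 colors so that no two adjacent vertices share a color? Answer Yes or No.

A, B, C, D, F are mutually adjacent (a clique of size 5), so at least 5 colors are needed.
So 4 colors are not enough.

No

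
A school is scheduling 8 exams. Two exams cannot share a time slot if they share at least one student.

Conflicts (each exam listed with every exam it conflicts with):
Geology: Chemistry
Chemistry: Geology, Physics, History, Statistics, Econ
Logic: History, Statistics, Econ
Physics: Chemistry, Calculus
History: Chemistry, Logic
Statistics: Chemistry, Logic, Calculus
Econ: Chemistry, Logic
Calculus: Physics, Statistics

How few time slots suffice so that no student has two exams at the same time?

2

Logic and Statistics conflict, so at least 2 time slots are needed.
Using 2 time slots: Geology=2, Chemistry=1, Logic=1, Physics=2, History=2, Statistics=2, Econ=2, Calculus=1. Each listed conflict is separated.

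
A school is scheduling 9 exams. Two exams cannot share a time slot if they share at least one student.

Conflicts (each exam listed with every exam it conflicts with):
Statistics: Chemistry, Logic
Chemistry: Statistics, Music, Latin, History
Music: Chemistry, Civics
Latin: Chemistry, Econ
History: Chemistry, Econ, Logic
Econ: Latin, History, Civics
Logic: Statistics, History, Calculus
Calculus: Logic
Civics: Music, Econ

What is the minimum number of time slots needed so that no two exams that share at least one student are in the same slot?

3

The cycle Music-Chemistry-History-Econ-Civics-Music has odd length 5, so it cannot be 2-colored; at least 3 time slots are needed.
3 time slots suffice: time slot 1 → {Chemistry, Econ, Logic}; time slot 2 → {Statistics, Latin, History, Calculus, Civics}; time slot 3 → {Music}. No two conflicting exams share a time slot.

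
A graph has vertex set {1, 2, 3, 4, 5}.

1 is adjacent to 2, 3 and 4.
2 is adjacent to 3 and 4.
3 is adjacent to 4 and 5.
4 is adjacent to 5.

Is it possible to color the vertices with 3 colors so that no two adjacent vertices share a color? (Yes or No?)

1, 2, 3, 4 are mutually adjacent (a clique of size 4), so at least 4 colors are needed.
So 3 colors are not enough.

No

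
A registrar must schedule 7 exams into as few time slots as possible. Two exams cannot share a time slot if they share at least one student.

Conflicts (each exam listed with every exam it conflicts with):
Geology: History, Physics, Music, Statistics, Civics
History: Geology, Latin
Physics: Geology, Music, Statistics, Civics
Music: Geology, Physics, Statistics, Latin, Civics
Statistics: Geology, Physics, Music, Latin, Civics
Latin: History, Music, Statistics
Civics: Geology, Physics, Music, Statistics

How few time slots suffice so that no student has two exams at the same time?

5

Geology, Physics, Music, Statistics, Civics all conflict with each other, so at least 5 time slots are needed.
5 time slots suffice: Geology=2, History=1, Physics=4, Music=3, Statistics=1, Latin=2, Civics=5. No two conflicting exams share a time slot.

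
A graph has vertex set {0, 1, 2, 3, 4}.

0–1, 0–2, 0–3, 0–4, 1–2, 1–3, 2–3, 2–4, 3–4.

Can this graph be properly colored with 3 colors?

No

0, 2, 3, 4 are pairwise adjacent (a clique of size 4), so at least 4 colors are needed.
So 3 colors are not enough.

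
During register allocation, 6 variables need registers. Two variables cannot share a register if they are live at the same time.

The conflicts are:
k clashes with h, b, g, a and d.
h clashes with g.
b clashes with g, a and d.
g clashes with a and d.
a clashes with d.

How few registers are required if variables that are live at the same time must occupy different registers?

5

k, b, g, a, d are mutually in conflict, so at least 5 registers are needed.
5 registers suffice: k=1, h=3, b=3, g=2, a=4, d=5. No two conflicting variables share a register.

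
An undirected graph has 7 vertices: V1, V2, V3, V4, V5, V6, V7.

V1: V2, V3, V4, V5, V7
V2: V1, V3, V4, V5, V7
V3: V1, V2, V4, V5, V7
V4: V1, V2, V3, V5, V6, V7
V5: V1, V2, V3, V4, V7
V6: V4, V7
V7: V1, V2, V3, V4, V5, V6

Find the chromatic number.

V1, V2, V3, V4, V5, V7 are mutually adjacent (a clique of size 6), so at least 6 colors are needed.
6 colors suffice: color 1 → {V4}; color 2 → {V7}; color 3 → {V2, V6}; color 4 → {V1}; color 5 → {V3}; color 6 → {V5}. No two adjacent vertices share a color.

6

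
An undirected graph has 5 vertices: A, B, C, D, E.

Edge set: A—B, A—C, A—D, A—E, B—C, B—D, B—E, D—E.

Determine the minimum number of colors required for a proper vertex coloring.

4

A, B, D, E are mutually adjacent (a clique of size 4), so at least 4 colors are needed.
4 colors suffice: color 1 → {B}; color 2 → {A}; color 3 → {C, E}; color 4 → {D}. No two adjacent vertices share a color.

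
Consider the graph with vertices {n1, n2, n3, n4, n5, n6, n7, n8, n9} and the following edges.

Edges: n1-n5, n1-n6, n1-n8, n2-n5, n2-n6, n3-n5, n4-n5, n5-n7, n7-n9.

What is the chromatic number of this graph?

n4 and n5 are adjacent, so at least 2 colors are needed.
2 colors suffice: color 1 → {n5, n6, n8, n9}; color 2 → {n1, n2, n3, n4, n7}. Every edge joins two different colors.

2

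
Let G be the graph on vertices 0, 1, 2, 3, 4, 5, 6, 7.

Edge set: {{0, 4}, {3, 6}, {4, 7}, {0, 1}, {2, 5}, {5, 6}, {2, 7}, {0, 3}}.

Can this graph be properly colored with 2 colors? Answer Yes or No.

No

The cycle 5-2-7-4-0-3-6-5 has odd length 7, so it cannot be 2-colored; at least 3 colors are needed.
So 2 colors are not enough.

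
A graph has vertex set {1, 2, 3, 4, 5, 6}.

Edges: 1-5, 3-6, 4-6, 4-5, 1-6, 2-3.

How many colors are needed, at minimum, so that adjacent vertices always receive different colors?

2

2 and 3 are adjacent, so at least 2 colors are needed.
2 colors suffice: color red → {2, 5, 6}; color blue → {1, 3, 4}. Every edge joins two different colors.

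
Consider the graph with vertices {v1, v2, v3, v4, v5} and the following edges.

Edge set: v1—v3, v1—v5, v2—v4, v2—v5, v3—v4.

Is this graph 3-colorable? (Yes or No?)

Yes

The chromatic number is 3. The cycle v5-v2-v4-v3-v1-v5 has odd length 5, so it cannot be 2-colored; at least 3 colors are needed.
3 colors suffice: color red → {v1, v4}; color blue → {v2, v3}; color green → {v5}.
That is already a proper 3-coloring.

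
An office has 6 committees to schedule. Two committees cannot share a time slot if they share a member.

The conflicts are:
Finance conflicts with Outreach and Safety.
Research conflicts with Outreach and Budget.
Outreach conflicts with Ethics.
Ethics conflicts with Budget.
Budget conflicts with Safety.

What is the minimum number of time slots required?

3

The cycle Budget-Ethics-Outreach-Finance-Safety-Budget has odd length 5, so it cannot be 2-colored; at least 3 time slots are needed.
A valid assignment using 3 time slots: Finance=2, Research=2, Outreach=1, Ethics=2, Budget=1, Safety=3. No two conflicting committees share a time slot.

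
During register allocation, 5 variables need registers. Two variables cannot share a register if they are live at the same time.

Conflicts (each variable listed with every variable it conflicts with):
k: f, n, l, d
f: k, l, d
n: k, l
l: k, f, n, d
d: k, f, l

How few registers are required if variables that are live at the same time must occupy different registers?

k, f, l, d all conflict with each other, so at least 4 registers are needed.
A valid assignment using 4 registers: k=1, f=3, n=3, l=2, d=4. No two conflicting variables share a register.

4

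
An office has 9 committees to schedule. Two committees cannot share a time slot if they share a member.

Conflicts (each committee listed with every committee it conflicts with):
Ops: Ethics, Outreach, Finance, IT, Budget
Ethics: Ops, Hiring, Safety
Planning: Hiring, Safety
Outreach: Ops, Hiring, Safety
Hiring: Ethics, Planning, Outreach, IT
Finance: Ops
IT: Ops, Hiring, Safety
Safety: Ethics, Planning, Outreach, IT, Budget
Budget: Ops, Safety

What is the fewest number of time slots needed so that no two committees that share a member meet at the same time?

Safety and Budget conflict, so at least 2 time slots are needed.
2 time slots suffice: time slot 1 → {Ops, Hiring, Safety}; time slot 2 → {Ethics, Planning, Outreach, Finance, IT, Budget}. Every pair that conflicts lands in different time slots.

2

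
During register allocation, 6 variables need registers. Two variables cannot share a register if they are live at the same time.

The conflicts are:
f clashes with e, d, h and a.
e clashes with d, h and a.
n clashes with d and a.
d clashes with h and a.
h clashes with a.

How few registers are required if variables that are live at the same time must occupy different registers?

f, e, d, h, a are mutually in conflict, so at least 5 registers are needed.
5 registers suffice: register 1 → {d}; register 2 → {a}; register 3 → {f, n}; register 4 → {h}; register 5 → {e}. Each listed conflict is separated.

5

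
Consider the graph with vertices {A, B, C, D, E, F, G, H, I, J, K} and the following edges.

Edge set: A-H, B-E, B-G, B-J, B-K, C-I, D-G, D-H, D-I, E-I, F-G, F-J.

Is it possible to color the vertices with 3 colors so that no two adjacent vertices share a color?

Yes

The chromatic number is 3. The cycle B-G-D-I-E-B has odd length 5, so it cannot be 2-colored; at least 3 colors are needed.
3 colors suffice: color red → {A, B, C, D, F}; color blue → {G, H, I, J, K}; color green → {E}.
That is already a proper 3-coloring.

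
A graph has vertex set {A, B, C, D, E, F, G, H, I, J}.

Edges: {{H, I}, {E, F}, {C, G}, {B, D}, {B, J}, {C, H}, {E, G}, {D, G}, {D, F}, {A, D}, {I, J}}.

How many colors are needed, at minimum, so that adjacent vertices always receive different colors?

3

The cycle G-D-B-J-I-H-C-G has odd length 7, so it cannot be 2-colored; at least 3 colors are needed.
3 colors suffice: color red → {D, E, H, J}; color blue → {A, B, F, G, I}; color green → {C}. Each edge has distinct colors on its endpoints.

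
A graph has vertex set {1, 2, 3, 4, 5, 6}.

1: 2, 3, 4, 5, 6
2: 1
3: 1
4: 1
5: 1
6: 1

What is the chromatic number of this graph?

1 and 2 are adjacent, so at least 2 colors are needed.
2 colors suffice: color red → {1}; color blue → {2, 3, 4, 5, 6}. Every edge joins two different colors.

2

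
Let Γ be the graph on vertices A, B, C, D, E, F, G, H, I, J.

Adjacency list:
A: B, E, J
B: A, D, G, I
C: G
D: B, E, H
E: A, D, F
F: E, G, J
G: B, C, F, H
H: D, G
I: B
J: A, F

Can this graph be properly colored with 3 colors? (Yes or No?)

The chromatic number is 3. The cycle E-F-G-B-A-E has odd length 5, so it cannot be 2-colored; at least 3 colors are needed.
3 colors suffice: color 1 → {A, D, G, I}; color 2 → {B, C, F, H}; color 3 → {E, J}.
That is already a proper 3-coloring.

Yes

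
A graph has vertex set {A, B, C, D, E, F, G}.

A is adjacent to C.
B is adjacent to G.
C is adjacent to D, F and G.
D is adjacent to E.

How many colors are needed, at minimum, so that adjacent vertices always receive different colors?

2

C and D are adjacent, so at least 2 colors are needed.
2 colors suffice: color 1 → {B, C, E}; color 2 → {A, D, F, G}. No two adjacent vertices share a color.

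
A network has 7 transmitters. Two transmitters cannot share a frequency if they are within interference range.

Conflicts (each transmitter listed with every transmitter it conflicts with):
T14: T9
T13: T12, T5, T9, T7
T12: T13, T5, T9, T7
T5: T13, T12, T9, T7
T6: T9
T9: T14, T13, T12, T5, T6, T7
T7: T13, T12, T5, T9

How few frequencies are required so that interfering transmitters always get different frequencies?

T13, T12, T5, T9, T7 are mutually in conflict, so at least 5 frequencies are needed.
Using 5 frequencies: T14=2, T13=5, T12=4, T5=3, T6=2, T9=1, T7=2. Each listed conflict is separated.

5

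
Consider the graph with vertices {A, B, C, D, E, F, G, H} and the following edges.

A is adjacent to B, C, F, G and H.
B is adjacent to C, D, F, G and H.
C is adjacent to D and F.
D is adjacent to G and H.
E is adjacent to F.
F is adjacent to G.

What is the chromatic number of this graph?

4

A, B, C, F are pairwise adjacent (a clique of size 4), so at least 4 colors are needed.
4 colors suffice: A=2, B=1, C=4, D=2, E=1, F=3, G=4, H=3. Every edge joins two different colors.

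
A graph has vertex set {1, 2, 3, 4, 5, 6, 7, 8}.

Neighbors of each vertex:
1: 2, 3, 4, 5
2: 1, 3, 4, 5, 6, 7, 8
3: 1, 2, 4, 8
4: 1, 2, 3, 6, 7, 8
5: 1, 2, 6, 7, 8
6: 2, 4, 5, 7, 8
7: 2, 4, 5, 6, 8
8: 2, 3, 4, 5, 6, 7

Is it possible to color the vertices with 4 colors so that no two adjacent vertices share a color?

2, 4, 6, 7, 8 form a clique, so at least 5 colors are needed.
So 4 colors are not enough.

No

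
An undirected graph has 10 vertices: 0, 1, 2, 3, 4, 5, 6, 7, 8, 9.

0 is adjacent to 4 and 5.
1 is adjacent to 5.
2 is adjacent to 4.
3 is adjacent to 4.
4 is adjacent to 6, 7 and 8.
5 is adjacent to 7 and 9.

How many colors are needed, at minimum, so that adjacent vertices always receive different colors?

5 and 9 are adjacent, so at least 2 colors are needed.
One proper 2-coloring: 0=b, 1=b, 2=b, 3=b, 4=a, 5=a, 6=b, 7=b, 8=b, 9=b. Every edge joins two different colors.

2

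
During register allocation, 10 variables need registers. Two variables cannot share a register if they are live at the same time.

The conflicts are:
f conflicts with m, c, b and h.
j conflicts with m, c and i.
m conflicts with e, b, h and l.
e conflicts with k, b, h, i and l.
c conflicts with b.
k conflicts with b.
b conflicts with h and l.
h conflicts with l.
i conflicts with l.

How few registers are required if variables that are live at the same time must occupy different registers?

m, e, b, h, l all conflict with each other, so at least 5 registers are needed.
5 registers suffice: f=3, j=3, m=2, e=3, c=2, k=2, b=1, h=5, i=1, l=4. No two conflicting variables share a register.

5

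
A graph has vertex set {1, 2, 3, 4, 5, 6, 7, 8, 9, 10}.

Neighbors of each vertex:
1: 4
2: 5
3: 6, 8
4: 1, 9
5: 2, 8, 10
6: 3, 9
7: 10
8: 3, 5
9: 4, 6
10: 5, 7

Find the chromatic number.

5 and 8 are adjacent, so at least 2 colors are needed.
2 colors suffice: color red → {1, 3, 5, 7, 9}; color blue → {2, 4, 6, 8, 10}. No two adjacent vertices share a color.

2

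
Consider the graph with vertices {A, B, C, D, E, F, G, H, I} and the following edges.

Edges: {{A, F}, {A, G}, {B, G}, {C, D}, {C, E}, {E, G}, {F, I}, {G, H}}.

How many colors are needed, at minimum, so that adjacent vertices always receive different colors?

G and H are adjacent, so at least 2 colors are needed.
2 colors suffice: color 1 → {C, F, G}; color 2 → {A, B, D, E, H, I}. No two adjacent vertices share a color.

2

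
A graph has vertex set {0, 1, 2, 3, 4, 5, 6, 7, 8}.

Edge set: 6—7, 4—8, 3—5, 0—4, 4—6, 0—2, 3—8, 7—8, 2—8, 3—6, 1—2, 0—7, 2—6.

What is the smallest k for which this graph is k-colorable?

2

3 and 6 are adjacent, so at least 2 colors are needed.
One proper 2-coloring: 0=red, 1=red, 2=blue, 3=blue, 4=blue, 5=red, 6=red, 7=blue, 8=red. Every edge joins two different colors.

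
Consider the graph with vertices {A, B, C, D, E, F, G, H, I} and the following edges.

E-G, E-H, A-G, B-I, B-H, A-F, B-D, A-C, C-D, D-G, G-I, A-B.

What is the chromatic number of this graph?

The cycle D-B-H-E-G-D has odd length 5, so it cannot be 2-colored; at least 3 colors are needed.
3 colors suffice: color red → {A, D, H, I}; color blue → {B, C, F, G}; color green → {E}. No two adjacent vertices share a color.

3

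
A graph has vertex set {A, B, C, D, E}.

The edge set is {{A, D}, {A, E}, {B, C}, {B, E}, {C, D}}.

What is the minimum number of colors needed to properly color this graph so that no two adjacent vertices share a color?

The cycle B-E-A-D-C-B has odd length 5, so it cannot be 2-colored; at least 3 colors are needed.
3 colors suffice: color 1 → {A, B}; color 2 → {D, E}; color 3 → {C}. No two adjacent vertices share a color.

3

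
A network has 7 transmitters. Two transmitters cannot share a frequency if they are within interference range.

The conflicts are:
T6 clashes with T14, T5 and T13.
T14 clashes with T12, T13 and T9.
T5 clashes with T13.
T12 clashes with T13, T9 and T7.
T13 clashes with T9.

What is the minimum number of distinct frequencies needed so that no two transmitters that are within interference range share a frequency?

T14, T12, T13, T9 pairwise conflict, so at least 4 frequencies are needed.
4 frequencies suffice: frequency 1 → {T13, T7}; frequency 2 → {T6, T12}; frequency 3 → {T14, T5}; frequency 4 → {T9}. No two conflicting transmitters share a frequency.

4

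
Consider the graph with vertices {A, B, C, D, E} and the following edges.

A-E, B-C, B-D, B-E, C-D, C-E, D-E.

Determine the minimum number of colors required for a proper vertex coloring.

B, C, D, E are mutually adjacent (a clique of size 4), so at least 4 colors are needed.
4 colors suffice: color 1 → {E}; color 2 → {A, B}; color 3 → {C}; color 4 → {D}. Every edge joins two different colors.

4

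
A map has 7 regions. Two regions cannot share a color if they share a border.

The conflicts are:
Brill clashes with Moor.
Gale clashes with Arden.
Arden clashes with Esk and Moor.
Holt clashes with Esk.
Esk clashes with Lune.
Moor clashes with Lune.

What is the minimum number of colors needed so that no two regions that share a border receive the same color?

Holt and Esk conflict, so at least 2 colors are needed.
One proper 2-coloring: Brill=2, Gale=1, Arden=2, Holt=2, Esk=1, Moor=1, Lune=2. No two conflicting regions share a color.

2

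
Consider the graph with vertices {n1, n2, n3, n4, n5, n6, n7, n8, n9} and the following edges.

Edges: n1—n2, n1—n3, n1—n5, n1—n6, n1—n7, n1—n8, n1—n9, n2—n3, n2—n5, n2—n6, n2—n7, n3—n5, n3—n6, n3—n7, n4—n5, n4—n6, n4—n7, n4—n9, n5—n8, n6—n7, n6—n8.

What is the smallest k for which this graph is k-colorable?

5

n1, n2, n3, n6, n7 are pairwise adjacent (a clique of size 5), so at least 5 colors are needed.
5 colors suffice: color 1 → {n1, n4}; color 2 → {n5, n6, n9}; color 3 → {n7, n8}; color 4 → {n2}; color 5 → {n3}. Each edge has distinct colors on its endpoints.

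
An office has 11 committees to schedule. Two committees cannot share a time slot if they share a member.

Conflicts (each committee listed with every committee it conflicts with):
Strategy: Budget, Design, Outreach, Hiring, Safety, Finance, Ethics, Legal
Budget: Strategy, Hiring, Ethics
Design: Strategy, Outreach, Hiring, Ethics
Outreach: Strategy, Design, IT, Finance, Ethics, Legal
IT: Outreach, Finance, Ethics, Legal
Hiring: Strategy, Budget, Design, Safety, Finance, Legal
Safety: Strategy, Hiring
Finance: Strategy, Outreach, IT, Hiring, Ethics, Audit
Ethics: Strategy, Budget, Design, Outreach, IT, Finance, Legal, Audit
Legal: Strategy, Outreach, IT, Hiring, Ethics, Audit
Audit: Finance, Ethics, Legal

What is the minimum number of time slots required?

4

Strategy, Outreach, Ethics, Legal all conflict with each other, so at least 4 time slots are needed.
4 time slots suffice: time slot 1 → {Strategy, IT, Audit}; time slot 2 → {Hiring, Ethics}; time slot 3 → {Budget, Design, Safety, Finance, Legal}; time slot 4 → {Outreach}. Every pair that conflicts lands in different time slots.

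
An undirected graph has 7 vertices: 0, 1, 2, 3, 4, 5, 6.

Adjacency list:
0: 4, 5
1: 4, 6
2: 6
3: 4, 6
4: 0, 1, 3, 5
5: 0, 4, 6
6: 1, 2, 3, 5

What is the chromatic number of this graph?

0, 4, 5 form a triangle, so at least 3 colors are needed.
A valid assignment using 3 colors: 0=green, 1=blue, 2=blue, 3=blue, 4=red, 5=blue, 6=red. No two adjacent vertices share a color.

3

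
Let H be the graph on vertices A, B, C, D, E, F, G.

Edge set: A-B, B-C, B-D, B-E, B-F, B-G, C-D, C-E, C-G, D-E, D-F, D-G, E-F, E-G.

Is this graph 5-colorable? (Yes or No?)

The chromatic number is 5. B, C, D, E, G are mutually adjacent (a clique of size 5), so at least 5 colors are needed.
A valid assignment using 5 colors: A=2, B=1, C=4, D=2, E=3, F=4, G=5.
That is already a proper 5-coloring.

Yes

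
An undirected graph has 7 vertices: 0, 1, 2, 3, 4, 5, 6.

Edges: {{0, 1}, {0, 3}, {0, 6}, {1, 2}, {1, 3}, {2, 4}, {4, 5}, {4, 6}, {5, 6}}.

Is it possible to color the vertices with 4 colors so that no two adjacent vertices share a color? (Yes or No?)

The chromatic number is 3. 0, 1, 3 are pairwise adjacent, so at least 3 colors are needed.
3 colors suffice: color red → {0, 4}; color blue → {1, 6}; color green → {2, 3, 5}.
Since 4 ≥ 3, a proper 4-coloring certainly exists.

Yes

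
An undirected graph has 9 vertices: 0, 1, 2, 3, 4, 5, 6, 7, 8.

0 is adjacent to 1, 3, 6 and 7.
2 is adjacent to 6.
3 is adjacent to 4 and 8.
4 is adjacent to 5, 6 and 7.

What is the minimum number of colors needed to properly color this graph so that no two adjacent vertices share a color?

0 and 1 are adjacent, so at least 2 colors are needed.
2 colors suffice: 0=red, 1=blue, 2=red, 3=blue, 4=red, 5=blue, 6=blue, 7=blue, 8=red. Every edge joins two different colors.

2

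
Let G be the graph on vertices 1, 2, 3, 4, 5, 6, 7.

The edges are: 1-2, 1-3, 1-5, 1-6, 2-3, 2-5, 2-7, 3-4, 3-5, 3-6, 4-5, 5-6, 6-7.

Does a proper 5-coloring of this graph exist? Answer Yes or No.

The chromatic number is 4. 1, 2, 3, 5 are mutually adjacent (a clique of size 4), so at least 4 colors are needed.
4 colors suffice: color red → {3, 7}; color blue → {5}; color green → {2, 4, 6}; color yellow → {1}.
Since 5 ≥ 4, a proper 5-coloring certainly exists.

Yes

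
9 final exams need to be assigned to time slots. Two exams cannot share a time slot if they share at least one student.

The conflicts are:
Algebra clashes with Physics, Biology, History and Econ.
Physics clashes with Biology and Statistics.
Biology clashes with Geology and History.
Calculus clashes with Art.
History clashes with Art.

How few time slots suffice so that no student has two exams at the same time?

3

Algebra, Biology, History are mutually in conflict, so at least 3 time slots are needed.
Using 3 time slots: Algebra=2, Physics=3, Biology=1, Calculus=2, Statistics=1, Geology=2, History=3, Econ=1, Art=1. Every pair that conflicts lands in different time slots.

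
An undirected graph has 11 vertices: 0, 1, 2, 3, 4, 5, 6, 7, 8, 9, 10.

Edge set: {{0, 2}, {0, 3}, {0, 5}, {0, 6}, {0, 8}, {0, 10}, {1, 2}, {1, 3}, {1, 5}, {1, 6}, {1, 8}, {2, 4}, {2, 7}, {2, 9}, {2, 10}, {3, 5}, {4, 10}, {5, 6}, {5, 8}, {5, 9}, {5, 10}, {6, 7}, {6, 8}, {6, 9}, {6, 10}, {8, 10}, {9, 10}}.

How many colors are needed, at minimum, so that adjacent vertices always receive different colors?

0, 5, 6, 8, 10 are mutually adjacent (a clique of size 5), so at least 5 colors are needed.
A valid assignment using 5 colors: 0=d, 1=a, 2=b, 3=b, 4=c, 5=c, 6=b, 7=a, 8=e, 9=d, 10=a. Each edge has distinct colors on its endpoints.

5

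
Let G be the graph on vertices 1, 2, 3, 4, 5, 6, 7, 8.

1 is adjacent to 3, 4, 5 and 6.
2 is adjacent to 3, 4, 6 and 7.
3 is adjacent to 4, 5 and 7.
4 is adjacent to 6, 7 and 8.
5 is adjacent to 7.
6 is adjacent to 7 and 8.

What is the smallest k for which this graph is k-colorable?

2, 3, 4, 7 form a clique, so at least 4 colors are needed.
4 colors suffice: color red → {4, 5}; color blue → {3, 6}; color green → {1, 7, 8}; color yellow → {2}. Each edge has distinct colors on its endpoints.

4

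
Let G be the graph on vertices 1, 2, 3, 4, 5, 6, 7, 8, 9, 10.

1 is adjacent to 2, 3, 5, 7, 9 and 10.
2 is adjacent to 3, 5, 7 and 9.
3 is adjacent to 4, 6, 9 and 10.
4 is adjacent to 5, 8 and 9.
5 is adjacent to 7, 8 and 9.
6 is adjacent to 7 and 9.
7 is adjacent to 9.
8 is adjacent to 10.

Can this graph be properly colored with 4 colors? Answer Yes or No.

1, 2, 5, 7, 9 are pairwise adjacent (a clique of size 5), so at least 5 colors are needed.
So 4 colors are not enough.

No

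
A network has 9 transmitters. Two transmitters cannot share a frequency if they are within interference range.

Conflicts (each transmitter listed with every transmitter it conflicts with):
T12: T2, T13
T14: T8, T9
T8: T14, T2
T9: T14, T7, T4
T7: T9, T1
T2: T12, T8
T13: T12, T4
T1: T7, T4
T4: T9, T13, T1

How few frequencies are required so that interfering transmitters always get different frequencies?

3

The cycle T9-T4-T13-T12-T2-T8-T14-T9 has odd length 7, so it cannot be 2-colored; at least 3 frequencies are needed.
3 frequencies suffice: frequency 1 → {T12, T8, T9, T1}; frequency 2 → {T14, T7, T2, T4}; frequency 3 → {T13}. Every pair that conflicts lands in different frequencies.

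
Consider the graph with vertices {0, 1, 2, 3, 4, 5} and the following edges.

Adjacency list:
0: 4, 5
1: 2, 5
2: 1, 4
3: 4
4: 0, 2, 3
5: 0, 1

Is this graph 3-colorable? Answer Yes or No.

Yes

The chromatic number is 3. The cycle 0-4-2-1-5-0 has odd length 5, so it cannot be 2-colored; at least 3 colors are needed.
3 colors suffice: color a → {4, 5}; color b → {0, 2, 3}; color c → {1}.
That is already a proper 3-coloring.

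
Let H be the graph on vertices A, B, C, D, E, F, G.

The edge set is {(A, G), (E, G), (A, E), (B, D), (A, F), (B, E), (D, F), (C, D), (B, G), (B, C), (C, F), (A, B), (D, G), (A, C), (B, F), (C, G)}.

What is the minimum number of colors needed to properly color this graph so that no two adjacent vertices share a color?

4

A, B, C, G are pairwise adjacent (a clique of size 4), so at least 4 colors are needed.
4 colors suffice: color 1 → {B}; color 2 → {A, D}; color 3 → {F, G}; color 4 → {C, E}. Each edge has distinct colors on its endpoints.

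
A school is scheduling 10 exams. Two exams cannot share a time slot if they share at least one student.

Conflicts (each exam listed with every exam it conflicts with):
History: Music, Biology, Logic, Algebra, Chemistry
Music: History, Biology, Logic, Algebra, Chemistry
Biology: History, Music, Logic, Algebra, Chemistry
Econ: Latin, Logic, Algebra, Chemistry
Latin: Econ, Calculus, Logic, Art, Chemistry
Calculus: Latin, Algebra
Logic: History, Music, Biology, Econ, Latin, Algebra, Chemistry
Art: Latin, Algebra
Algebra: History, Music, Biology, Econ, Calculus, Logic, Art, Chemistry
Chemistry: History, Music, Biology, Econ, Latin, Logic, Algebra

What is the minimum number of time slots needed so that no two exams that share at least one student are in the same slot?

History, Music, Biology, Logic, Algebra, Chemistry are mutually in conflict, so at least 6 time slots are needed.
6 time slots suffice: History=6, Music=5, Biology=4, Econ=4, Latin=1, Calculus=2, Logic=2, Art=2, Algebra=1, Chemistry=3. Every pair that conflicts lands in different time slots.

6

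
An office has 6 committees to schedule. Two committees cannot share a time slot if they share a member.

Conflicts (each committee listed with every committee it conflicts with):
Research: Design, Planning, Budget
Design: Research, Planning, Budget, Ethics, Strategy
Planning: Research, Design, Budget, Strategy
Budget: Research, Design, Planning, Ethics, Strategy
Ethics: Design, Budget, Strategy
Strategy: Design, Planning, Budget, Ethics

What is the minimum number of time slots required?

4

Design, Planning, Budget, Strategy all conflict with each other, so at least 4 time slots are needed.
4 time slots suffice: Research=3, Design=2, Planning=4, Budget=1, Ethics=4, Strategy=3. Every pair that conflicts lands in different time slots.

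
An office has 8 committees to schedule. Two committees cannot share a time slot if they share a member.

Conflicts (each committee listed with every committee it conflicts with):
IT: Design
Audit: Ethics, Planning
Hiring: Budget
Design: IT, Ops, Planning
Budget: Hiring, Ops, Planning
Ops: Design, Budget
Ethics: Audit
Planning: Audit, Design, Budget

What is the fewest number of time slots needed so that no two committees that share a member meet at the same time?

Audit and Planning conflict, so at least 2 time slots are needed.
A valid assignment using 2 time slots: IT=2, Audit=1, Hiring=2, Design=1, Budget=1, Ops=2, Ethics=2, Planning=2. Every pair that conflicts lands in different time slots.

2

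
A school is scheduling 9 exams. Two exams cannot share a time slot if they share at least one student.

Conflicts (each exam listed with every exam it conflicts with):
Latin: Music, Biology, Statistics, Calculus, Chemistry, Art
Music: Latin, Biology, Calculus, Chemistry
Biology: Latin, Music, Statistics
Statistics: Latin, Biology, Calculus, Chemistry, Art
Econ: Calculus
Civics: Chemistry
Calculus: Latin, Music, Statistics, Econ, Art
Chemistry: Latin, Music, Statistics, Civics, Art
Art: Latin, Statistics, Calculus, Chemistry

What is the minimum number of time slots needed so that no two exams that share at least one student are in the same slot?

4

Latin, Statistics, Calculus, Art all conflict with each other, so at least 4 time slots are needed.
Using 4 time slots: Latin=1, Music=3, Biology=2, Statistics=3, Econ=1, Civics=1, Calculus=2, Chemistry=2, Art=4. Every pair that conflicts lands in different time slots.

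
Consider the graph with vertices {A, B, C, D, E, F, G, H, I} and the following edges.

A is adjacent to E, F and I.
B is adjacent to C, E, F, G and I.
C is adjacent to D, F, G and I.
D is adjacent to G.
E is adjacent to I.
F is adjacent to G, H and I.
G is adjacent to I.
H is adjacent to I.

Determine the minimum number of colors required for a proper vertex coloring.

B, C, F, G, I are mutually adjacent (a clique of size 5), so at least 5 colors are needed.
A valid assignment using 5 colors: A=3, B=5, C=4, D=1, E=2, F=2, G=3, H=3, I=1. Every edge joins two different colors.

5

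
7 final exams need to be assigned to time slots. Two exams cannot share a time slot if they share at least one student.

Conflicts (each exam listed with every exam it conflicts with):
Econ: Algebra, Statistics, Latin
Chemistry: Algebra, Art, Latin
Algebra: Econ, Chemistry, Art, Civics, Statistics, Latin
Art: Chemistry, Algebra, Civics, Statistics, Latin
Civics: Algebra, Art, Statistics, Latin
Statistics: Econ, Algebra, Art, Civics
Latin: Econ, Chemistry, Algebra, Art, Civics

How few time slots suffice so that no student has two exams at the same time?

Algebra, Art, Civics, Statistics all conflict with each other, so at least 4 time slots are needed.
4 time slots suffice: Econ=2, Chemistry=4, Algebra=1, Art=2, Civics=4, Statistics=3, Latin=3. Each listed conflict is separated.

4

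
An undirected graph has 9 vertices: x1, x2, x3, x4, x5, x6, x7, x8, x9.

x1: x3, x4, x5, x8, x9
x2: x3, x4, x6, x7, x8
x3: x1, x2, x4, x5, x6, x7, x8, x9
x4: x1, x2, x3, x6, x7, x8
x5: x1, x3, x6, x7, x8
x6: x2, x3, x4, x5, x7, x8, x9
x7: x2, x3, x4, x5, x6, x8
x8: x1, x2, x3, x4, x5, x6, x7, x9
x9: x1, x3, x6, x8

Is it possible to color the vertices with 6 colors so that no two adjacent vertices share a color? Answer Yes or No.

The chromatic number is 6. x2, x3, x4, x6, x7, x8 are pairwise adjacent (a clique of size 6), so at least 6 colors are needed.
One proper 6-coloring: x1=3, x2=6, x3=2, x4=4, x5=4, x6=3, x7=5, x8=1, x9=4.
That is already a proper 6-coloring.

Yes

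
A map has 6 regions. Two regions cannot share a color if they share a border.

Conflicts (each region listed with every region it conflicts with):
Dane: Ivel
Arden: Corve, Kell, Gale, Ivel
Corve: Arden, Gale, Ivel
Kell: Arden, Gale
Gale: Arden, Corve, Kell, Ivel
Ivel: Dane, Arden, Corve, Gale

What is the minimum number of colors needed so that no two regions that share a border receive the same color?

Arden, Corve, Gale, Ivel pairwise conflict, so at least 4 colors are needed.
4 colors suffice: color 1 → {Kell, Ivel}; color 2 → {Dane, Arden}; color 3 → {Gale}; color 4 → {Corve}. No two conflicting regions share a color.

4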